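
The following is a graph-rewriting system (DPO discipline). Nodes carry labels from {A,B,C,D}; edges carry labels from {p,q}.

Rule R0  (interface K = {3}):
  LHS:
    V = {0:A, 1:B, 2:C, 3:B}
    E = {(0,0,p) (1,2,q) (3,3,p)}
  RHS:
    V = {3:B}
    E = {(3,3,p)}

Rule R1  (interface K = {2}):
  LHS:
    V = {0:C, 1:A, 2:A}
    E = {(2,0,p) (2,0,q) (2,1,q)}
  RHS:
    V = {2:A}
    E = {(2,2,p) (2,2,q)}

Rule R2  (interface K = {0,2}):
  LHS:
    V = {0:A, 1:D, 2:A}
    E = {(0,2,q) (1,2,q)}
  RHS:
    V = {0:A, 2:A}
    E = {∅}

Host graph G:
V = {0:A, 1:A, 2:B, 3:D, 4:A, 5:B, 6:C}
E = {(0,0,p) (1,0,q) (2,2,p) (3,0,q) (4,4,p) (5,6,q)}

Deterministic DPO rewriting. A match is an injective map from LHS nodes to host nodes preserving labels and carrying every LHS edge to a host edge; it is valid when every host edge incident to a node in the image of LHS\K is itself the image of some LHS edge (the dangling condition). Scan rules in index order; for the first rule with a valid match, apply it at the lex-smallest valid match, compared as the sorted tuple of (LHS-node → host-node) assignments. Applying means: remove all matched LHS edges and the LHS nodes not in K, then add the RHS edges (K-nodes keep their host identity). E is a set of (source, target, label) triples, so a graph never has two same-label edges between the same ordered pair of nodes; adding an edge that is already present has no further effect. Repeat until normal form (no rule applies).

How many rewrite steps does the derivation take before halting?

Answer: 2

Steps:
[0] host  ⇒  7 nodes, 6 edges  {0-p->0 1-q->0 2-p->2 3-q->0 4-p->4 5-q->6}
[1] R0 @ {0↦4, 1↦5, 2↦6, 3↦2}  ⇒  4 nodes, 4 edges  {0-p->0 1-q->0 2-p->2 3-q->0}
[2] R2 @ {0↦1, 1↦3, 2↦0}  ⇒  3 nodes, 2 edges  {0-p->0 2-p->2}
final graph: no rule applies after step 2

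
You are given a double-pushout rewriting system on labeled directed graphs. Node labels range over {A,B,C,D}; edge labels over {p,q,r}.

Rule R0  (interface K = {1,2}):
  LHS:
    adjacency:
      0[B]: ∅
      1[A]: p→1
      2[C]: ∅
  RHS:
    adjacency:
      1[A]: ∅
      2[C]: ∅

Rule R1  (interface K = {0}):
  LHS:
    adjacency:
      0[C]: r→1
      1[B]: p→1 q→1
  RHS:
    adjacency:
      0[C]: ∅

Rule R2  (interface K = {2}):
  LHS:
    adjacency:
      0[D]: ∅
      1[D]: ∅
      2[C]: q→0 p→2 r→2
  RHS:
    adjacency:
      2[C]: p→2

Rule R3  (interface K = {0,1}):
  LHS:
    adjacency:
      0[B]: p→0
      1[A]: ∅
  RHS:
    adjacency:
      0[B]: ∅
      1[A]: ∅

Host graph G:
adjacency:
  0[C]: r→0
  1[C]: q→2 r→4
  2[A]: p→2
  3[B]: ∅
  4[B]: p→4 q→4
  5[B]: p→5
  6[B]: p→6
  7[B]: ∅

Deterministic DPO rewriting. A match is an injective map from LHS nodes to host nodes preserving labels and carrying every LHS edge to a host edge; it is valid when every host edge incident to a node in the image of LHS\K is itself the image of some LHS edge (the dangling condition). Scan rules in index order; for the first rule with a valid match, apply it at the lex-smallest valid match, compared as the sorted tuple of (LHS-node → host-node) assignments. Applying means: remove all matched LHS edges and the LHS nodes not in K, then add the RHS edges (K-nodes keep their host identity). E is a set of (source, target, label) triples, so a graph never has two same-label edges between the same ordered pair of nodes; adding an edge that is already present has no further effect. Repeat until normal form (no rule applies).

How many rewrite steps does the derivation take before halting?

Answer: 4

Derivation:
initial: |V|=8 |E|=8  E = 0-r->0 1-q->2 1-r->4 2-p->2 4-p->4 4-q->4 5-p->5 6-p->6
step 1: apply R0 at {0↦3, 1↦2, 2↦0}  → |V|=7 |E|=7  E = 0-r->0 1-q->2 1-r->4 4-p->4 4-q->4 5-p->5 6-p->6
step 2: apply R1 at {0↦1, 1↦4}  → |V|=6 |E|=4  E = 0-r->0 1-q->2 5-p->5 6-p->6
step 3: apply R3 at {0↦5, 1↦2}  → |V|=6 |E|=3  E = 0-r->0 1-q->2 6-p->6
step 4: apply R3 at {0↦6, 1↦2}  → |V|=6 |E|=2  E = 0-r->0 1-q->2
normal form: no rule applies after step 4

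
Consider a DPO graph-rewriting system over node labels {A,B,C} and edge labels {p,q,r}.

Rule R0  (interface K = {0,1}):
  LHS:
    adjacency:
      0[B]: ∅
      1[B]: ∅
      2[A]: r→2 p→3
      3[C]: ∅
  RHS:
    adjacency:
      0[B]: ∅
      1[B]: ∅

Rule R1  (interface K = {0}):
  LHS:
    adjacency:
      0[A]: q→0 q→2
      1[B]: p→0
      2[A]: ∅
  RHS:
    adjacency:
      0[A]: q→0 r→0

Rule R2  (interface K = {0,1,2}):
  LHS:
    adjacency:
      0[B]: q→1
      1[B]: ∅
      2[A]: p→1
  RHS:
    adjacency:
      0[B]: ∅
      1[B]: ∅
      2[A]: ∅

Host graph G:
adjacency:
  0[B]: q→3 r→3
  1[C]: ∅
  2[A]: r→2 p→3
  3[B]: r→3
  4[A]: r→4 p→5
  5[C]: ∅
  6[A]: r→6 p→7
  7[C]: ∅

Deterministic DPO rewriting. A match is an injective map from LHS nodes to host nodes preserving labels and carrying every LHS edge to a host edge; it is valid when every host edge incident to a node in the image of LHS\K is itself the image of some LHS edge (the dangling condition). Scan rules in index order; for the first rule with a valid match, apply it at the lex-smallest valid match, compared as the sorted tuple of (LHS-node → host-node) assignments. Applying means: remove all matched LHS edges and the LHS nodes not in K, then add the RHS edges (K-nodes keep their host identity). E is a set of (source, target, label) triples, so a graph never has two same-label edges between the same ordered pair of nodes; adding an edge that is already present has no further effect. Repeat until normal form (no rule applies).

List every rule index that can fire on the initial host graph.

R0: 4 valid matches — {0↦0, 1↦3, 2↦4, 3↦5}, {0↦0, 1↦3, 2↦6, 3↦7}, {0↦3, 1↦0, 2↦4, 3↦5} (+1 more)
R1: no valid match — LHS pattern not found
R2: 1 valid match — {0↦0, 1↦3, 2↦2}

Answer: [R0,R2]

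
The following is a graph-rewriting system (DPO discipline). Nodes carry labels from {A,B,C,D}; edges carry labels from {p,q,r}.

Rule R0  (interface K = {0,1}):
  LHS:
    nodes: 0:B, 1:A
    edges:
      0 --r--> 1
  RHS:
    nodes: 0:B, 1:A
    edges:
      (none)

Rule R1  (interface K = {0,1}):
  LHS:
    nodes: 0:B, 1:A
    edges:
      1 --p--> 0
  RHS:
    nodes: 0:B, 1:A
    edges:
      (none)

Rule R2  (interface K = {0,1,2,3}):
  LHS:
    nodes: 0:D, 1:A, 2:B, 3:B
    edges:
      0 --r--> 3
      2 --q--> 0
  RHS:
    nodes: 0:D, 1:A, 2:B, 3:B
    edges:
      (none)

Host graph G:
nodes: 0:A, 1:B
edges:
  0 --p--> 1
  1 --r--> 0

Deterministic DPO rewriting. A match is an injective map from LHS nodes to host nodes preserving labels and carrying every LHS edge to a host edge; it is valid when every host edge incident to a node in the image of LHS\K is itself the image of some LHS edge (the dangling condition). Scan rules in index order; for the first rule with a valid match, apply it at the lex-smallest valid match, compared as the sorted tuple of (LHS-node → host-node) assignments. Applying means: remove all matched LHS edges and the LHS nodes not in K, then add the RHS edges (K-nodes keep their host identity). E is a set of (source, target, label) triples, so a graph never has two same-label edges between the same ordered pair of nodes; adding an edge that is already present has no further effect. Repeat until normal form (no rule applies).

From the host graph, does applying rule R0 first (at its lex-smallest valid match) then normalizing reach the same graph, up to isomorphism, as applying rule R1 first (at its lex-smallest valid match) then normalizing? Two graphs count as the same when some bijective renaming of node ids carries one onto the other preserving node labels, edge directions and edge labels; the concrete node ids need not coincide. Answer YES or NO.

branch R0-first: apply at {0↦1, 1↦0} → |E|=1, then 1 more step(s) → NF |V|=2 |E|=0 V={0:A, 1:B} E=∅
branch R1-first: apply at {0↦1, 1↦0} → |E|=1, then 1 more step(s) → NF |V|=2 |E|=0 V={0:A, 1:B} E=∅
graphs isomorphic (equal up to label-preserving node renaming)

Answer: YES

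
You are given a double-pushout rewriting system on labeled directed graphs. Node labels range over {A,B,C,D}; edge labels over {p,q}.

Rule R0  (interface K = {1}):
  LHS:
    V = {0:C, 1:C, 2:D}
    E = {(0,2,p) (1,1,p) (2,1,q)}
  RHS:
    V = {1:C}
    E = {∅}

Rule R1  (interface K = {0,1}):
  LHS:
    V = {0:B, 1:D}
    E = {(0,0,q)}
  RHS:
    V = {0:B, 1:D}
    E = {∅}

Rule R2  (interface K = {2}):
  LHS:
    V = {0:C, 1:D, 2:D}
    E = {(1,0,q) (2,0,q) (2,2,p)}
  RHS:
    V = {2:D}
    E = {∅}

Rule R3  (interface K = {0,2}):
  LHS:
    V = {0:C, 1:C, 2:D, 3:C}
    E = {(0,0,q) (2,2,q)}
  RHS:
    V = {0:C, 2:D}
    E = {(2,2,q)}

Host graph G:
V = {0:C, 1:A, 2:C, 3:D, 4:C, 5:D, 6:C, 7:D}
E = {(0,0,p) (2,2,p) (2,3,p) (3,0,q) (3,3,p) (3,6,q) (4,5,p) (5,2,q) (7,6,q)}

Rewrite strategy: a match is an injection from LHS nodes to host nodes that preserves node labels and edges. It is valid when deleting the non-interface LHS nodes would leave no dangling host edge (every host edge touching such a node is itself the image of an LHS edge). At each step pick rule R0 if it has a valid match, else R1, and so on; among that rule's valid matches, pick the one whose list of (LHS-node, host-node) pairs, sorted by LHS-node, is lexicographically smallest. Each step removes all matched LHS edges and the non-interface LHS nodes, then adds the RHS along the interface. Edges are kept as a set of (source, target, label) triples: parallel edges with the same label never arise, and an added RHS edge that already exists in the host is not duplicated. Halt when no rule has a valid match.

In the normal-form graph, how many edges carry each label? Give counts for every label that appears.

Answer: (no edges)

Derivation:
initial: |V|=8 |E|=9  E = 0-p->0 2-p->2 2-p->3 3-q->0 3-p->3 3-q->6 4-p->5 5-q->2 7-q->6
step 1: apply R0 at {0↦4, 1↦2, 2↦5}  → |V|=6 |E|=6  E = 0-p->0 2-p->3 3-q->0 3-p->3 3-q->6 7-q->6
step 2: apply R2 at {0↦6, 1↦7, 2↦3}  → |V|=4 |E|=3  E = 0-p->0 2-p->3 3-q->0
step 3: apply R0 at {0↦2, 1↦0, 2↦3}  → |V|=2 |E|=0  E = ∅
normal form: no rule applies after step 3
NF edges: []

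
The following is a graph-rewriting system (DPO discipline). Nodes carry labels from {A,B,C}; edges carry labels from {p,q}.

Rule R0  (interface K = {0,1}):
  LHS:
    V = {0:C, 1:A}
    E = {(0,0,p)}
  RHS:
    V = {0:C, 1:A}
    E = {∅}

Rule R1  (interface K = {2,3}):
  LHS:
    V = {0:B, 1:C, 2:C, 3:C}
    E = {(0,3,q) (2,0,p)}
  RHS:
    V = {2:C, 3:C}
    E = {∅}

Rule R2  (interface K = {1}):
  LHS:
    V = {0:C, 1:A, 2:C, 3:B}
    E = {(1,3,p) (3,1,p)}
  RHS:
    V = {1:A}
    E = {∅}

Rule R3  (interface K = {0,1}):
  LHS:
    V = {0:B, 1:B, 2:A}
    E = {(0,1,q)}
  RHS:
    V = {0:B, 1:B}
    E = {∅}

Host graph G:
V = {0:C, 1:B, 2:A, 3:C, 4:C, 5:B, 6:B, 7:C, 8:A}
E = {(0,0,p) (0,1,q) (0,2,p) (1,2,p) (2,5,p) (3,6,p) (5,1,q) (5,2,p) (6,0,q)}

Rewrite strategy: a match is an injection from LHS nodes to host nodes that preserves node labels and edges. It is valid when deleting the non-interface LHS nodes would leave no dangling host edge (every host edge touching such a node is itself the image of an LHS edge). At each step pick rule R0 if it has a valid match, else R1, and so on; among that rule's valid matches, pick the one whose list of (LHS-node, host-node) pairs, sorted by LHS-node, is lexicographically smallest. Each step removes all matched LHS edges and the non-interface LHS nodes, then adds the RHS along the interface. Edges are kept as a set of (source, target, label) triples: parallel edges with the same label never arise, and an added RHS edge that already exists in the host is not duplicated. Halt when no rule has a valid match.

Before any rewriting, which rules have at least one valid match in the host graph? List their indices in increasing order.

R0: 2 valid matches — {0↦0, 1↦2}, {0↦0, 1↦8}
R1: 2 valid matches — {0↦6, 1↦4, 2↦3, 3↦0}, {0↦6, 1↦7, 2↦3, 3↦0}
R2: no valid match — 12 raw matches, all fail dangling condition
R3: 1 valid match — {0↦5, 1↦1, 2↦8}

Answer: [R0,R1,R3]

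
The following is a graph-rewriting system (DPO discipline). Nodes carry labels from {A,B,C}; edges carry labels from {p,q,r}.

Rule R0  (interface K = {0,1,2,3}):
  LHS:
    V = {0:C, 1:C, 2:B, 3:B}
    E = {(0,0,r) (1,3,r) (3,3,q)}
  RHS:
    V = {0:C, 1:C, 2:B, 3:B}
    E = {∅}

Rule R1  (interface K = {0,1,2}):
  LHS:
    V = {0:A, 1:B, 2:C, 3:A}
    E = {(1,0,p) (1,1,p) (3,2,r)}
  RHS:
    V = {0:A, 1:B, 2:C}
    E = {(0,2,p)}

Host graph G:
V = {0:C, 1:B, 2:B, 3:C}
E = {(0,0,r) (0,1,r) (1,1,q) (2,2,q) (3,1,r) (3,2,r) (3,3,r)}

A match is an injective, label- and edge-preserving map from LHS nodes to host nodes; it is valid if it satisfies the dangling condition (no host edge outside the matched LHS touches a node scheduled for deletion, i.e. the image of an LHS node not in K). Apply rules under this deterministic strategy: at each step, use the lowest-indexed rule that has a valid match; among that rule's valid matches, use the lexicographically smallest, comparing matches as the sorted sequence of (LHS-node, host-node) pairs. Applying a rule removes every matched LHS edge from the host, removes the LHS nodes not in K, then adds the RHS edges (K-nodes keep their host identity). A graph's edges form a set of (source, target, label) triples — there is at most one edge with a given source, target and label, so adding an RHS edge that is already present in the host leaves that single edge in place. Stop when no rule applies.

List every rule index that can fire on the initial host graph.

R0: 3 valid matches — {0↦0, 1↦3, 2↦1, 3↦2}, {0↦0, 1↦3, 2↦2, 3↦1}, {0↦3, 1↦0, 2↦2, 3↦1}
R1: no valid match — LHS pattern not found

Answer: [R0]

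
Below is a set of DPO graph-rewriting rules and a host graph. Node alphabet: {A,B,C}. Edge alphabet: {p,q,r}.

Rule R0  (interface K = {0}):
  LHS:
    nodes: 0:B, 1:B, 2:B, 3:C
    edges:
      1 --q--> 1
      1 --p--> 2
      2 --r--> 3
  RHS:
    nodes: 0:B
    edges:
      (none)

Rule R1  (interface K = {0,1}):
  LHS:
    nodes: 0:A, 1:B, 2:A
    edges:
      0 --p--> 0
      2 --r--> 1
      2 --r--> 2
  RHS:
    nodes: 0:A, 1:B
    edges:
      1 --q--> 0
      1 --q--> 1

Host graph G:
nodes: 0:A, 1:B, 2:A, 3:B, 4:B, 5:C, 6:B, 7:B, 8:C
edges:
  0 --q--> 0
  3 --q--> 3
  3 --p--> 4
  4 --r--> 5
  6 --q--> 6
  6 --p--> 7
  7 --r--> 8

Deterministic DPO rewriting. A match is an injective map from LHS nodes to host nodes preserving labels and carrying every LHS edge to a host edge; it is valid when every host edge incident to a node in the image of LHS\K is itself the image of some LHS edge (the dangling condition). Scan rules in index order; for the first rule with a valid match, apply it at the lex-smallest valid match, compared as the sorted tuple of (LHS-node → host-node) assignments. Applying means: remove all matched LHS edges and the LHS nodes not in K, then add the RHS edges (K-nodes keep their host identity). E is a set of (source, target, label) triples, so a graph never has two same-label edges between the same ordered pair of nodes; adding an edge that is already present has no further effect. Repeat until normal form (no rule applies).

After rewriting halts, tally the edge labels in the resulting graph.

Answer: q:1

Rewrite trace:
[0] host  ⇒  9 nodes, 7 edges  {0-q->0 3-q->3 3-p->4 4-r->5 6-q->6 6-p->7 7-r->8}
[1] R0 @ {0↦1, 1↦3, 2↦4, 3↦5}  ⇒  6 nodes, 4 edges  {0-q->0 6-q->6 6-p->7 7-r->8}
[2] R0 @ {0↦1, 1↦6, 2↦7, 3↦8}  ⇒  3 nodes, 1 edges  {0-q->0}
final graph: no rule applies after step 2
NF edges: [(0, 0, 'q')]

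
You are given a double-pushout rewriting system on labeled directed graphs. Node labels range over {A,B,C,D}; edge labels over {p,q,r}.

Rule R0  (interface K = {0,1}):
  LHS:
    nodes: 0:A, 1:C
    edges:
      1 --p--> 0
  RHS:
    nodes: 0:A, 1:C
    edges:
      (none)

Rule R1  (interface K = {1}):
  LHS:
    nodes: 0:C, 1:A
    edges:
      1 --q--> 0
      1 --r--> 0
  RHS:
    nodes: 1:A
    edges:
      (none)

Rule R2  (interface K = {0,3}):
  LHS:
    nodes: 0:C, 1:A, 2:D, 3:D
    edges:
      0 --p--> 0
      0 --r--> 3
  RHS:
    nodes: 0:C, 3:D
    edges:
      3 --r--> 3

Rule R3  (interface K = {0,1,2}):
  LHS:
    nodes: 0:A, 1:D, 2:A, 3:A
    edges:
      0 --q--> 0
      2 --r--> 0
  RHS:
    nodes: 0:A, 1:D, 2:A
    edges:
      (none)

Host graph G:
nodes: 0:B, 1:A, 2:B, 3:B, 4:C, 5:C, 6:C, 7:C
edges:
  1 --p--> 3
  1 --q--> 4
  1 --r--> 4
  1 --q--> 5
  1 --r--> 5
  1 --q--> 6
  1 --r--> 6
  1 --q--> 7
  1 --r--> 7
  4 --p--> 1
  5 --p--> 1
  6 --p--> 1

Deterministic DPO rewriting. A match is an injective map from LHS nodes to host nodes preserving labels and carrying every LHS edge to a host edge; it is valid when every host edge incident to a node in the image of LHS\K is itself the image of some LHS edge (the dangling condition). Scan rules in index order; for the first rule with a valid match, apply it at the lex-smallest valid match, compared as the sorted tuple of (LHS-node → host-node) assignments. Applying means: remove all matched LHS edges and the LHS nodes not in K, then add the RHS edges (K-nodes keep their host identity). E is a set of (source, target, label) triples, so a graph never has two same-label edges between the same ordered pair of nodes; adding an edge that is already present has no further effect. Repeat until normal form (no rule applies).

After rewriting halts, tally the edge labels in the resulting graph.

Answer: p:1

Rewrite trace:
[0] host  ⇒  8 nodes, 12 edges  {1-p->3 1-q->4 1-r->4 1-q->5 1-r->5 1-q->6 1-r->6 1-q->7 1-r->7 4-p->1 5-p->1 6-p->1}
[1] R0 @ {0↦1, 1↦4}  ⇒  8 nodes, 11 edges  {1-p->3 1-q->4 1-r->4 1-q->5 1-r->5 1-q->6 1-r->6 1-q->7 1-r->7 5-p->1 6-p->1}
[2] R0 @ {0↦1, 1↦5}  ⇒  8 nodes, 10 edges  {1-p->3 1-q->4 1-r->4 1-q->5 1-r->5 1-q->6 1-r->6 1-q->7 1-r->7 6-p->1}
[3] R0 @ {0↦1, 1↦6}  ⇒  8 nodes, 9 edges  {1-p->3 1-q->4 1-r->4 1-q->5 1-r->5 1-q->6 1-r->6 1-q->7 1-r->7}
[4] R1 @ {0↦4, 1↦1}  ⇒  7 nodes, 7 edges  {1-p->3 1-q->5 1-r->5 1-q->6 1-r->6 1-q->7 1-r->7}
[5] R1 @ {0↦5, 1↦1}  ⇒  6 nodes, 5 edges  {1-p->3 1-q->6 1-r->6 1-q->7 1-r->7}
[6] R1 @ {0↦6, 1↦1}  ⇒  5 nodes, 3 edges  {1-p->3 1-q->7 1-r->7}
[7] R1 @ {0↦7, 1↦1}  ⇒  4 nodes, 1 edges  {1-p->3}
halt: no rule applies after step 7
NF edges: [(1, 3, 'p')]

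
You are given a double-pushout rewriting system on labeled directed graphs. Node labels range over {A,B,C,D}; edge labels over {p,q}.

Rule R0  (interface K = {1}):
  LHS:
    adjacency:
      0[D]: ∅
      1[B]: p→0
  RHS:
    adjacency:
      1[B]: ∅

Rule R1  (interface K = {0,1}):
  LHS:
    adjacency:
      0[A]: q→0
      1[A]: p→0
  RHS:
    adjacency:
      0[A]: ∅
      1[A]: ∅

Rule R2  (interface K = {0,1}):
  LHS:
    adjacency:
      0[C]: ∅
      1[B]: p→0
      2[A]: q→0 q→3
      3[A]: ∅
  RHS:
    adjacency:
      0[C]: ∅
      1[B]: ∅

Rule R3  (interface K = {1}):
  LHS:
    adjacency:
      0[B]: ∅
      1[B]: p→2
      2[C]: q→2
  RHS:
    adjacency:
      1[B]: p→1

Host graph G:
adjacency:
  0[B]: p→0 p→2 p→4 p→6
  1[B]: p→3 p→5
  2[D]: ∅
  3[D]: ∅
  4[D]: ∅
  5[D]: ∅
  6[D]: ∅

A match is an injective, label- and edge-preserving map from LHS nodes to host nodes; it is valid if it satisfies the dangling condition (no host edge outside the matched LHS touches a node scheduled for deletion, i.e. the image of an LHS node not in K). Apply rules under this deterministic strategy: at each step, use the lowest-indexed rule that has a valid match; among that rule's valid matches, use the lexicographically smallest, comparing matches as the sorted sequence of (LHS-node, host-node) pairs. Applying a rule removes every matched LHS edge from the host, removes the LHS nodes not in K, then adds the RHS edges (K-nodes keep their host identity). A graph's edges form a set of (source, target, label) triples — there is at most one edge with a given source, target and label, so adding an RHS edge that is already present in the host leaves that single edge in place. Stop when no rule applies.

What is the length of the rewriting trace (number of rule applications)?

start.  V:7 E:6  edges: 0-p->0 0-p->2 0-p->4 0-p->6 1-p->3 1-p->5
1. fire R0 via {0↦2, 1↦0}  →  V:6 E:5  edges: 0-p->0 0-p->4 0-p->6 1-p->3 1-p->5
2. fire R0 via {0↦3, 1↦1}  →  V:5 E:4  edges: 0-p->0 0-p->4 0-p->6 1-p->5
3. fire R0 via {0↦4, 1↦0}  →  V:4 E:3  edges: 0-p->0 0-p->6 1-p->5
4. fire R0 via {0↦5, 1↦1}  →  V:3 E:2  edges: 0-p->0 0-p->6
5. fire R0 via {0↦6, 1↦0}  →  V:2 E:1  edges: 0-p->0
final graph: no rule applies after step 5

Answer: 5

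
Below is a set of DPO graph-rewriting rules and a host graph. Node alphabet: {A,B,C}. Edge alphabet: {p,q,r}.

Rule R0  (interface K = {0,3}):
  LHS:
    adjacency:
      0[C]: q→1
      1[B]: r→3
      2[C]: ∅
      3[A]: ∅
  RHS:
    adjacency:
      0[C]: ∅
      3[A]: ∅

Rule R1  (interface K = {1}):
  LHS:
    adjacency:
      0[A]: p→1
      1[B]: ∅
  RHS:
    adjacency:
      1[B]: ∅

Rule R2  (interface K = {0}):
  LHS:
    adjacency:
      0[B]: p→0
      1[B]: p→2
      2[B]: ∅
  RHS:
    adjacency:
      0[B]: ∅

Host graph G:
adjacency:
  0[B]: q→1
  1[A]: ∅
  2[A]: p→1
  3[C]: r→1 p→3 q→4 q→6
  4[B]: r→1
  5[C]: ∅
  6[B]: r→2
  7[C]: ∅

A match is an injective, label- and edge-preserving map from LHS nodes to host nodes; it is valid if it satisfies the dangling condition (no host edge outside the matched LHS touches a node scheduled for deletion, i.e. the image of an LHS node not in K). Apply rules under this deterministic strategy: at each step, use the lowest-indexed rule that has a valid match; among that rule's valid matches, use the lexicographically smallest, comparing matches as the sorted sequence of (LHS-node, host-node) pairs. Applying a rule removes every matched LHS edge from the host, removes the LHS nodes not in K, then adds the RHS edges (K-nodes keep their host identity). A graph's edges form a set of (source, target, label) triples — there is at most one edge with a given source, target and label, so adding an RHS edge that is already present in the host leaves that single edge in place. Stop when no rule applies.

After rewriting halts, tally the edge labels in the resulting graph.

initial: |V|=8 |E|=8  E = 0-q->1 2-p->1 3-r->1 3-p->3 3-q->4 3-q->6 4-r->1 6-r->2
step 1: apply R0 at {0↦3, 1↦4, 2↦5, 3↦1}  → |V|=6 |E|=6  E = 0-q->1 2-p->1 3-r->1 3-p->3 3-q->6 6-r->2
step 2: apply R0 at {0↦3, 1↦6, 2↦7, 3↦2}  → |V|=4 |E|=4  E = 0-q->1 2-p->1 3-r->1 3-p->3
halt: no rule applies after step 2
NF edges: [(0, 1, 'q'), (2, 1, 'p'), (3, 1, 'r'), (3, 3, 'p')]

Answer: p:2 q:1 r:1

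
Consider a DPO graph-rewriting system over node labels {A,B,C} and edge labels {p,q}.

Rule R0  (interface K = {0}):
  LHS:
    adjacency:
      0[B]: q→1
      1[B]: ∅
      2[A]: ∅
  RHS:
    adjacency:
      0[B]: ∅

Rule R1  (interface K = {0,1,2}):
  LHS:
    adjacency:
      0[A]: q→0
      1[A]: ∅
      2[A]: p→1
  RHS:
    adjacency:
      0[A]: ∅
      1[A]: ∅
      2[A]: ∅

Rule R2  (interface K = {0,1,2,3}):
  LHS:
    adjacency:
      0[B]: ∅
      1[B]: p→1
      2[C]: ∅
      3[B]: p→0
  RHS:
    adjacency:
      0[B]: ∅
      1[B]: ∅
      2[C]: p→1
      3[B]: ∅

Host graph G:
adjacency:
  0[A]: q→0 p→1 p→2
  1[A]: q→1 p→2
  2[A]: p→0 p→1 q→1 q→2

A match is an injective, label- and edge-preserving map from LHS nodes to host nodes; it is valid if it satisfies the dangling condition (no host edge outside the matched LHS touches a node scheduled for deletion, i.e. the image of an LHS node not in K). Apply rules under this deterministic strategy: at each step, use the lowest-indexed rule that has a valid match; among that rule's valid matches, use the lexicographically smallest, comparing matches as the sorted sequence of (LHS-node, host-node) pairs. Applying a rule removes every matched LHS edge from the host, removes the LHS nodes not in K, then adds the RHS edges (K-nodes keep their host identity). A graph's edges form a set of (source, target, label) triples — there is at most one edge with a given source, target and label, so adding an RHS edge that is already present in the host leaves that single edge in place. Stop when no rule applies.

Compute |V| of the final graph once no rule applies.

Answer: 3

Derivation:
[0] host  ⇒  3 nodes, 9 edges  {0-q->0 0-p->1 0-p->2 1-q->1 1-p->2 2-p->0 2-p->1 2-q->1 2-q->2}
[1] R1 @ {0↦0, 1↦1, 2↦2}  ⇒  3 nodes, 7 edges  {0-p->1 0-p->2 1-q->1 1-p->2 2-p->0 2-q->1 2-q->2}
[2] R1 @ {0↦1, 1↦0, 2↦2}  ⇒  3 nodes, 5 edges  {0-p->1 0-p->2 1-p->2 2-q->1 2-q->2}
[3] R1 @ {0↦2, 1↦1, 2↦0}  ⇒  3 nodes, 3 edges  {0-p->2 1-p->2 2-q->1}
final graph: no rule applies after step 3
NF nodes: {0:A, 1:A, 2:A}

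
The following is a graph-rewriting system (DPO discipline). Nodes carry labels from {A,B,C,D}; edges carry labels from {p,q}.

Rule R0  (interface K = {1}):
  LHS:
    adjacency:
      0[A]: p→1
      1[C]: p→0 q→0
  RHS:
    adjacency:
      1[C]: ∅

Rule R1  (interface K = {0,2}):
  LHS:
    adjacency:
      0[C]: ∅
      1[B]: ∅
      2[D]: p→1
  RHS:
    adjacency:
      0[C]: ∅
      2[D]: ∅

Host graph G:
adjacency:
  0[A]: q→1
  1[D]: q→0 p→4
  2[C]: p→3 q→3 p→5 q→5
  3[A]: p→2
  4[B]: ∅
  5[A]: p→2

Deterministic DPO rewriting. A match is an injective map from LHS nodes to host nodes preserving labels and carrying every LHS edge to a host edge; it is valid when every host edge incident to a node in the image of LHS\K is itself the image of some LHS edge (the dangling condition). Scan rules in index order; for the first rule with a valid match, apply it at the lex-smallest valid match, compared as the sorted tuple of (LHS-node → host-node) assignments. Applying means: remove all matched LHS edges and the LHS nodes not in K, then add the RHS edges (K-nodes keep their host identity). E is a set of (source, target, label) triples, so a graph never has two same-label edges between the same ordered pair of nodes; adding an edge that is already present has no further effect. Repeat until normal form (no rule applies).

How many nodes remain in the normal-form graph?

initial: |V|=6 |E|=9  E = 0-q->1 1-q->0 1-p->4 2-p->3 2-q->3 2-p->5 2-q->5 3-p->2 5-p->2
step 1: apply R0 at {0↦3, 1↦2}  → |V|=5 |E|=6  E = 0-q->1 1-q->0 1-p->4 2-p->5 2-q->5 5-p->2
step 2: apply R0 at {0↦5, 1↦2}  → |V|=4 |E|=3  E = 0-q->1 1-q->0 1-p->4
step 3: apply R1 at {0↦2, 1↦4, 2↦1}  → |V|=3 |E|=2  E = 0-q->1 1-q->0
halt: no rule applies after step 3
NF nodes: {0:A, 1:D, 2:C}

Answer: 3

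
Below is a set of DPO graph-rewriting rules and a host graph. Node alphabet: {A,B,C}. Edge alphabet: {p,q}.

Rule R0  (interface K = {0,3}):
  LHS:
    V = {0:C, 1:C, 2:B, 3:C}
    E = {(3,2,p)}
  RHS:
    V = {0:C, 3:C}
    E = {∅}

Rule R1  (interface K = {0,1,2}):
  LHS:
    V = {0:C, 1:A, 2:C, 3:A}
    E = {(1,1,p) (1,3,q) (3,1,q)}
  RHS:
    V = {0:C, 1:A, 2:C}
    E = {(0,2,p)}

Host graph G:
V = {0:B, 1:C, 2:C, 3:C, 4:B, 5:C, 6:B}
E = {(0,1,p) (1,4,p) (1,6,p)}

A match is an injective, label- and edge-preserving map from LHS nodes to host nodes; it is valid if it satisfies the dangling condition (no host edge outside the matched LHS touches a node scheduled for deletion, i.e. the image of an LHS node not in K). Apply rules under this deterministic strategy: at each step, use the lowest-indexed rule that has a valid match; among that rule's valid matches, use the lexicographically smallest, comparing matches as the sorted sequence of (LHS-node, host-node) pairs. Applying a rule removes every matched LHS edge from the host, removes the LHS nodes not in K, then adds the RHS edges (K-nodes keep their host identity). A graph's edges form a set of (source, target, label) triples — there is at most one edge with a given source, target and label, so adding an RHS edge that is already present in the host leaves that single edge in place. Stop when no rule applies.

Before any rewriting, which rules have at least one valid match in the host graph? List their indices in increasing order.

Answer: [R0]

Derivation:
R0: 12 valid matches — {0↦2, 1↦3, 2↦4, 3↦1}, {0↦2, 1↦3, 2↦6, 3↦1}, {0↦2, 1↦5, 2↦4, 3↦1} (+9 more)
R1: no valid match — LHS pattern not found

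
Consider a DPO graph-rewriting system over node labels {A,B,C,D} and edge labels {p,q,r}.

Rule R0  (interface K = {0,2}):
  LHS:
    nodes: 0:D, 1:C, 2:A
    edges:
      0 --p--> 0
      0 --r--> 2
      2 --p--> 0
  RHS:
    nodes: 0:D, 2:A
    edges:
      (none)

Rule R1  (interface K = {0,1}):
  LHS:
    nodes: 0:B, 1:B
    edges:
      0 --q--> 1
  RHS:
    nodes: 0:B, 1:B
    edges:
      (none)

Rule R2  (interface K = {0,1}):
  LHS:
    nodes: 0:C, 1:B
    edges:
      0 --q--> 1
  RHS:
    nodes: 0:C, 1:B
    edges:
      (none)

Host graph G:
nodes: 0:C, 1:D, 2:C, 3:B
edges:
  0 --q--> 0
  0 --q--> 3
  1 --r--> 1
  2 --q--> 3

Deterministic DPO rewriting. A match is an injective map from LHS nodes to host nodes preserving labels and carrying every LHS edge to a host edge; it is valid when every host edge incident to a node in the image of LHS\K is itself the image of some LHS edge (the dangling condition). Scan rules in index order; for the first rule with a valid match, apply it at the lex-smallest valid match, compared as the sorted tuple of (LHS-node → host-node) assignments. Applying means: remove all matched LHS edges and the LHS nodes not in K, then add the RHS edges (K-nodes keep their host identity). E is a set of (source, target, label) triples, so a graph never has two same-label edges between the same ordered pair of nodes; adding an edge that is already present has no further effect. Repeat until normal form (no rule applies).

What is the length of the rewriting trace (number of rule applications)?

Answer: 2

Steps:
[0] host  ⇒  4 nodes, 4 edges  {0-q->0 0-q->3 1-r->1 2-q->3}
[1] R2 @ {0↦0, 1↦3}  ⇒  4 nodes, 3 edges  {0-q->0 1-r->1 2-q->3}
[2] R2 @ {0↦2, 1↦3}  ⇒  4 nodes, 2 edges  {0-q->0 1-r->1}
final graph: no rule applies after step 2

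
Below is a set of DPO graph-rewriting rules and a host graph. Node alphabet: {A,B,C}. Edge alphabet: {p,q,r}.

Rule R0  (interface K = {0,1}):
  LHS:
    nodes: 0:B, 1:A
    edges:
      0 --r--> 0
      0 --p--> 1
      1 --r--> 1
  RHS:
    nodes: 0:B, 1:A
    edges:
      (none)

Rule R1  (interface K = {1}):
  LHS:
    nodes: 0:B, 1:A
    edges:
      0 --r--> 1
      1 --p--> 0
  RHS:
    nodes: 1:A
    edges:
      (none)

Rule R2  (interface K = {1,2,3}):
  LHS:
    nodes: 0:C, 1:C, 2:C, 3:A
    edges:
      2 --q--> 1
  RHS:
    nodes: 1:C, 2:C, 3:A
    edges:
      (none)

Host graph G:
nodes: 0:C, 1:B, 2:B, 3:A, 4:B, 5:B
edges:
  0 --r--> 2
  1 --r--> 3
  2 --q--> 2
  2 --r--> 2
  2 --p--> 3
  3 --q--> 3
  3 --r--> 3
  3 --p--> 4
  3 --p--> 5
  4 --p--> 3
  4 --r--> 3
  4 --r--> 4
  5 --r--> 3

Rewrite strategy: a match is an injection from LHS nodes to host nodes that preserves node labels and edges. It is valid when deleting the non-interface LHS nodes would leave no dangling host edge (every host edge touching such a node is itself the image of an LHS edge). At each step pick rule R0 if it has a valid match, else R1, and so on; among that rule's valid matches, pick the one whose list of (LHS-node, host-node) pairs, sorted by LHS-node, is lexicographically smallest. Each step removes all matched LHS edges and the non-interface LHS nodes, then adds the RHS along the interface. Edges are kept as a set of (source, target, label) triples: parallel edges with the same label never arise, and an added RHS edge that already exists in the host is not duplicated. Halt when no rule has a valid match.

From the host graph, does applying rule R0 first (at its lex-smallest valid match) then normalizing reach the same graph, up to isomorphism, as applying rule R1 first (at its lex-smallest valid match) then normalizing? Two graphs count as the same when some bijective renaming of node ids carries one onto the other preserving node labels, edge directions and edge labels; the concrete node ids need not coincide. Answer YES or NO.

Answer: YES

Derivation:
branch R0-first: apply at {0↦2, 1↦3} → |E|=10, then 1 more step(s) → NF |V|=5 |E|=8 V={0:C, 1:B, 2:B, 3:A, 4:B} E=0-r->2 1-r->3 2-q->2 3-q->3 3-p->4 4-p->3 4-r->3 4-r->4
branch R1-first: apply at {0↦5, 1↦3} → |E|=11, then 1 more step(s) → NF |V|=5 |E|=8 V={0:C, 1:B, 2:B, 3:A, 4:B} E=0-r->2 1-r->3 2-q->2 3-q->3 3-p->4 4-p->3 4-r->3 4-r->4
graphs isomorphic (equal up to label-preserving node renaming)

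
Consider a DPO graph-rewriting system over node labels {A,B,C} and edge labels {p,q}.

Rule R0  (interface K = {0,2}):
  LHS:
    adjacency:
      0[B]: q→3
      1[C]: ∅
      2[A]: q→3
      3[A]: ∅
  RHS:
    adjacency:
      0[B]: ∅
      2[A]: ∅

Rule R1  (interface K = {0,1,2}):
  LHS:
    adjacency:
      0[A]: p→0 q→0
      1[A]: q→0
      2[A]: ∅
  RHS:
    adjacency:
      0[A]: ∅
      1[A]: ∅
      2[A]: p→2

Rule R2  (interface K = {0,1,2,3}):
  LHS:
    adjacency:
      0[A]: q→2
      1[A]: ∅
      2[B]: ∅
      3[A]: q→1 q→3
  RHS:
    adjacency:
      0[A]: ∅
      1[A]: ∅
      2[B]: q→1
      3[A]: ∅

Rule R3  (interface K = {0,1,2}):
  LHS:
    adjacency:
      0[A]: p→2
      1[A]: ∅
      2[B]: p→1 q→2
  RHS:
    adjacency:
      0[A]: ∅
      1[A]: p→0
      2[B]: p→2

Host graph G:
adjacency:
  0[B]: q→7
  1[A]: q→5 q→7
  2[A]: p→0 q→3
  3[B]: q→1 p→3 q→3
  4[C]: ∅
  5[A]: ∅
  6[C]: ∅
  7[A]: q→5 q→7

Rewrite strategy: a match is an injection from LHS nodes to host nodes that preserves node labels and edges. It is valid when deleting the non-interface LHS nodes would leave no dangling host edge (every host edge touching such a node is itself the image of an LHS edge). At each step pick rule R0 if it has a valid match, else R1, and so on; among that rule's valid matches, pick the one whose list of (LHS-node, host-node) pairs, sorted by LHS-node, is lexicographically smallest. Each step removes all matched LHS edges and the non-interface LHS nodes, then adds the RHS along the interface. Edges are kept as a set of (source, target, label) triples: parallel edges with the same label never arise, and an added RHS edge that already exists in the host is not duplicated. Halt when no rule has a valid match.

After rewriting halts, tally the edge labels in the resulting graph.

Answer: p:2 q:2

Steps:
[0] host  ⇒  8 nodes, 10 edges  {0-q->7 1-q->5 1-q->7 2-p->0 2-q->3 3-q->1 3-p->3 3-q->3 7-q->5 7-q->7}
[1] R2 @ {0↦2, 1↦5, 2↦3, 3↦7}  ⇒  8 nodes, 8 edges  {0-q->7 1-q->5 1-q->7 2-p->0 3-q->1 3-p->3 3-q->3 3-q->5}
[2] R0 @ {0↦0, 1↦4, 2↦1, 3↦7}  ⇒  6 nodes, 6 edges  {1-q->5 2-p->0 3-q->1 3-p->3 3-q->3 3-q->5}
[3] R0 @ {0↦3, 1↦6, 2↦1, 3↦5}  ⇒  4 nodes, 4 edges  {2-p->0 3-q->1 3-p->3 3-q->3}
halt: no rule applies after step 3
NF edges: [(2, 0, 'p'), (3, 1, 'q'), (3, 3, 'p'), (3, 3, 'q')]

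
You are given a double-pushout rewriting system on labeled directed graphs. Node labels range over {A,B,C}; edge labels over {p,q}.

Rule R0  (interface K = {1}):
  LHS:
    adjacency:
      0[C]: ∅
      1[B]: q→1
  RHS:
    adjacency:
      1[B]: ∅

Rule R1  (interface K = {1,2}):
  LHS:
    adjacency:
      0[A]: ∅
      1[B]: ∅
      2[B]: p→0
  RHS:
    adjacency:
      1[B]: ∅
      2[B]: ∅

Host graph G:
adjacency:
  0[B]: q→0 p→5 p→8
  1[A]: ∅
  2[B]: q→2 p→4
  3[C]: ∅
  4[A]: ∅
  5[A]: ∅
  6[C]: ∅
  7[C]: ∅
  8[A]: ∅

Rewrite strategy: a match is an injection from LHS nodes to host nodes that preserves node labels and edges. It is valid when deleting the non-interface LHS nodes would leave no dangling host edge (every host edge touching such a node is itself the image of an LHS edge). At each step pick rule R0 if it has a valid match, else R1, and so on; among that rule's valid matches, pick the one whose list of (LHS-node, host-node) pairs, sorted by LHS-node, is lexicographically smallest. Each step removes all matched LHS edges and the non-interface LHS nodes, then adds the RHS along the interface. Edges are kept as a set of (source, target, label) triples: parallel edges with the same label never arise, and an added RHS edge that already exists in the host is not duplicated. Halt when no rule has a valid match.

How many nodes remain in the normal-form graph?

Answer: 4

Rewrite trace:
[0] host  ⇒  9 nodes, 5 edges  {0-q->0 0-p->5 0-p->8 2-q->2 2-p->4}
[1] R0 @ {0↦3, 1↦0}  ⇒  8 nodes, 4 edges  {0-p->5 0-p->8 2-q->2 2-p->4}
[2] R0 @ {0↦6, 1↦2}  ⇒  7 nodes, 3 edges  {0-p->5 0-p->8 2-p->4}
[3] R1 @ {0↦4, 1↦0, 2↦2}  ⇒  6 nodes, 2 edges  {0-p->5 0-p->8}
[4] R1 @ {0↦5, 1↦2, 2↦0}  ⇒  5 nodes, 1 edges  {0-p->8}
[5] R1 @ {0↦8, 1↦2, 2↦0}  ⇒  4 nodes, 0 edges  {∅}
halt: no rule applies after step 5
NF nodes: {0:B, 1:A, 2:B, 7:C}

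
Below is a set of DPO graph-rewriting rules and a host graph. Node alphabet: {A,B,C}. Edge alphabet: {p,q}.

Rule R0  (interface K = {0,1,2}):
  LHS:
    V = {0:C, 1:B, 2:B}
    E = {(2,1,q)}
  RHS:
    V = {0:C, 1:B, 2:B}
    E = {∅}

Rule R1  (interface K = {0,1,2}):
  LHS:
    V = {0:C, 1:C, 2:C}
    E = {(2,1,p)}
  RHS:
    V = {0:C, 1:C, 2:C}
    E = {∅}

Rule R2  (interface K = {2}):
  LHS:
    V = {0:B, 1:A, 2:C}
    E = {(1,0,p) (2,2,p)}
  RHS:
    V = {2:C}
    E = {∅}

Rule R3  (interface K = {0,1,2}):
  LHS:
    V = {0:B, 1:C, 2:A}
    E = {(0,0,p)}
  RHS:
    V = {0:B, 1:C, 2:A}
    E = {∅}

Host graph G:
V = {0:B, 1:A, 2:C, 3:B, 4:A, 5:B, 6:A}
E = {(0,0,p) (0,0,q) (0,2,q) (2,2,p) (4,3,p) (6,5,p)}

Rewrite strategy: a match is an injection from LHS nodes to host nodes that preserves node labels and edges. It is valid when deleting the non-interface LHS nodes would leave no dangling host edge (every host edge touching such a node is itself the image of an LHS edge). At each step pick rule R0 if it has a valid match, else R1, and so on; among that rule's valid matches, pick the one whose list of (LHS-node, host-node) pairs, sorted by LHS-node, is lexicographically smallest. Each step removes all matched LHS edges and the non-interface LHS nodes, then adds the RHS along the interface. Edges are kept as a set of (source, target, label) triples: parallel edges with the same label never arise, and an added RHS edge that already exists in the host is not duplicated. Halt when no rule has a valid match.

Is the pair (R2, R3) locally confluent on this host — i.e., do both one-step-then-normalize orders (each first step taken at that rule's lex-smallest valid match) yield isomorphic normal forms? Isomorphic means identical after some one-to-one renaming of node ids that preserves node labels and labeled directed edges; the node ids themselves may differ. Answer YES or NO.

Answer: YES

Derivation:
branch R2-first: apply at {0↦3, 1↦4, 2↦2} → |E|=4, then 1 more step(s) → NF |V|=5 |E|=3 V={0:B, 1:A, 2:C, 5:B, 6:A} E=0-q->0 0-q->2 6-p->5
branch R3-first: apply at {0↦0, 1↦2, 2↦1} → |E|=5, then 1 more step(s) → NF |V|=5 |E|=3 V={0:B, 1:A, 2:C, 5:B, 6:A} E=0-q->0 0-q->2 6-p->5
graphs isomorphic (equal up to label-preserving node renaming)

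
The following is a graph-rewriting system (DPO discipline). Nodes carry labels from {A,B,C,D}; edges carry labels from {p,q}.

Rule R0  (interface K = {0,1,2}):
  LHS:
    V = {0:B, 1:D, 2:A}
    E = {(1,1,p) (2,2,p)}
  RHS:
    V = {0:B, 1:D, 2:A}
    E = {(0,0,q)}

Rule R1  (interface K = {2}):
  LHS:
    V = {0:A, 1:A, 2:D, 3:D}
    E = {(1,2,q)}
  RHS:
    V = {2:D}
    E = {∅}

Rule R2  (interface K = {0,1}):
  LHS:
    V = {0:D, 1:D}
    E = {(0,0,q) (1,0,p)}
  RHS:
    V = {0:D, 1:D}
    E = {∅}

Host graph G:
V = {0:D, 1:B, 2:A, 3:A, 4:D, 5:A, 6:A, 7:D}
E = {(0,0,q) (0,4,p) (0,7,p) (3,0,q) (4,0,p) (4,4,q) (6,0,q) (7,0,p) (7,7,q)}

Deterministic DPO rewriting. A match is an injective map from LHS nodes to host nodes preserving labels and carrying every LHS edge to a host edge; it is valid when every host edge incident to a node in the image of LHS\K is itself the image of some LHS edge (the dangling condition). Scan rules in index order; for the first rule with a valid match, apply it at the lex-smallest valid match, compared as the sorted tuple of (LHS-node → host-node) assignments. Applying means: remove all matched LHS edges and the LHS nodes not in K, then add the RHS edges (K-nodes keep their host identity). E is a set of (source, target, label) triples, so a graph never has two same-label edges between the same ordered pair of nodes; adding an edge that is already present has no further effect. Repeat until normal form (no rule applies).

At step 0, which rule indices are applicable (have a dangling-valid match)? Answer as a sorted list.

R0: no valid match — LHS pattern not found
R1: no valid match — 12 raw matches, all fail dangling condition
R2: 4 valid matches — {0↦0, 1↦4}, {0↦0, 1↦7}, {0↦4, 1↦0} (+1 more)

Answer: [R2]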